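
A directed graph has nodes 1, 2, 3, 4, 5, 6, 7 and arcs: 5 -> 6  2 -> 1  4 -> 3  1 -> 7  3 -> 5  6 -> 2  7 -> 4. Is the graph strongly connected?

From 7 we can reach every vertex (1, 2, 3, 4, 5, 6, 7), and every vertex can reach 7 (1, 2, 3, 4, 5, 6, 7). So the whole graph is one strongly connected component.

Yes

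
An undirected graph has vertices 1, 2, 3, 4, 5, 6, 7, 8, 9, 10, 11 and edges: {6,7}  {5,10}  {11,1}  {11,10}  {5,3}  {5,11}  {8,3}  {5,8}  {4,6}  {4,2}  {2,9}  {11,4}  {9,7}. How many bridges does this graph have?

2

The edges on the cycle 5-11-10-5 are not bridges since each lies on that cycle.
But removing 4-11 disconnects 4 from 11; removing 1-11 disconnects 1 from 11 — these are bridges.
That makes 2 bridges.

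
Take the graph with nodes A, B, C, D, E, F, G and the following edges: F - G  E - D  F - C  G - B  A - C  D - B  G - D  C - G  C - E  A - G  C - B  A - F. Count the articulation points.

Removing A, for instance, still leaves 1 component. No single vertex removal increases the component count — the graph has no articulation points.

0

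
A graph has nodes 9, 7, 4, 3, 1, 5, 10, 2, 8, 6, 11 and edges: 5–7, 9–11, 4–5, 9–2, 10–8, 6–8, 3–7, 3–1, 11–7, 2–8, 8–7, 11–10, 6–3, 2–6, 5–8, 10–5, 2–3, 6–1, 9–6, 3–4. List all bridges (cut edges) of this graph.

none

The edges on the cycle 9-2-8-5-4-3-6-9 are not bridges since each lies on that cycle.
Every edge lies on some cycle, so there are no bridges.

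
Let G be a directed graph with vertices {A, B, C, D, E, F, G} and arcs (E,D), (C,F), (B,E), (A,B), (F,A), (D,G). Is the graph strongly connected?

There is no directed path from F to C, so the graph is not strongly connected.

No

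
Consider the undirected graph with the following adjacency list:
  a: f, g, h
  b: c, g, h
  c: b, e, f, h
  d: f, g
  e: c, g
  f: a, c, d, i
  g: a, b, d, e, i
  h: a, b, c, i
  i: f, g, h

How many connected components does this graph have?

Starting from a we can reach a, b, c, d, e, f, g, h, i. That is one component of size 9.
Total: 1 component.

1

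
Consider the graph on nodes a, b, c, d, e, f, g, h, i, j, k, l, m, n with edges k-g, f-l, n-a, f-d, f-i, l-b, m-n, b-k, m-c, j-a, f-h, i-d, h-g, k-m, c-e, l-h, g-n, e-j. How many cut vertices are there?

Removing f increases the component count from 1 to 2, so f is a cut vertex.
By contrast removing g leaves 1 component; it is not a cut vertex. No other vertex is a cut vertex either.

1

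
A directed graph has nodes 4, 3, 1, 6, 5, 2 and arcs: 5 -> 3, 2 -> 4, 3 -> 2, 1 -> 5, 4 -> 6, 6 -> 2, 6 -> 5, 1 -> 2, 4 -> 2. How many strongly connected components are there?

2

{2, 3, 4, 5, 6} are all mutually reachable — one SCC of size 5.
{1} is an SCC by itself.
That gives 2 strongly connected components.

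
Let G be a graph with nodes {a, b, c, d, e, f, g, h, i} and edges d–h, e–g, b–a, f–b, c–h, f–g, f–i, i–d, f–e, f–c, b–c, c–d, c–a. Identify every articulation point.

f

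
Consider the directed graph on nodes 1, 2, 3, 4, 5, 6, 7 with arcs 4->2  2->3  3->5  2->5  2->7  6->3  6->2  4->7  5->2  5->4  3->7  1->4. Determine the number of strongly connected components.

{2, 3, 4, 5} are all mutually reachable — one SCC of size 4.
{1} is an SCC by itself.
{6} is an SCC by itself.
{7} is an SCC by itself.
That gives 4 strongly connected components.

4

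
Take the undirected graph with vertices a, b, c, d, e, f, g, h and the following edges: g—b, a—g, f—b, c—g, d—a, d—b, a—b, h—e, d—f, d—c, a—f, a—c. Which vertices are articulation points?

none

Removing f, for instance, still leaves 2 components. No single vertex removal increases the component count — the graph has no articulation points.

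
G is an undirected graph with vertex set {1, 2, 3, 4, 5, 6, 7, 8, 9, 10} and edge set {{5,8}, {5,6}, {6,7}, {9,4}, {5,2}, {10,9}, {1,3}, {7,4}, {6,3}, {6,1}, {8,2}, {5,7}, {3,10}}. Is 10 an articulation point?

No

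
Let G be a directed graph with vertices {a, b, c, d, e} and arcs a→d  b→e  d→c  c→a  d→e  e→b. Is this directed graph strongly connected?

No

There is no directed path from e to c, so the graph is not strongly connected.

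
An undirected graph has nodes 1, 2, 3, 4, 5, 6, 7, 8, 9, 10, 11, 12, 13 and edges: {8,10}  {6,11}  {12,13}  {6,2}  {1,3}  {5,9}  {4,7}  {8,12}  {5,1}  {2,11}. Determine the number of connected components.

4

Starting from 4 we can reach 4, 7. That is one component of size 2.
Starting from 2 we can reach 2, 6, 11. That is one component of size 3.
Starting from 1 we can reach 1, 3, 5, 9. That is one component of size 4.
Starting from 8 we can reach 8, 10, 12, 13. That is one component of size 4.
Total: 4 components.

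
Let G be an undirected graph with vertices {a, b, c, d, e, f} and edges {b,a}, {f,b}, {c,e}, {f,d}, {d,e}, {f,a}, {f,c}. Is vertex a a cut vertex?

No

Deleting a leaves 1 component (was 1) (its neighbors b, f remain connected to each other), so a is not a cut vertex.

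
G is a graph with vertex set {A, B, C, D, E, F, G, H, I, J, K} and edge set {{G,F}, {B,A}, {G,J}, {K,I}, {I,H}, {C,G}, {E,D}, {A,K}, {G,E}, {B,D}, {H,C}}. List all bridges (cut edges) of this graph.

F-G, G-J

The edges on the cycle B-A-K-I-H-C-G-E-D-B are not bridges since each lies on that cycle.
But removing J—G disconnects J from G; removing F—G disconnects F from G — these are bridges.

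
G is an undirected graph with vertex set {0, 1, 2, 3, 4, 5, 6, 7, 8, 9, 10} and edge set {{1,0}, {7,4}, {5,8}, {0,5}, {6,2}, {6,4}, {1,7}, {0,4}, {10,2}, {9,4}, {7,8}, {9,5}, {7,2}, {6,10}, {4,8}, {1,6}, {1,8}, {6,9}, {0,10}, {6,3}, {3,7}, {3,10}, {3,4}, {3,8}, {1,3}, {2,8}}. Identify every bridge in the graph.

none

The edges on the cycle 1-6-9-5-0-1 are not bridges since each lies on that cycle.
Every edge lies on some cycle, so there are no bridges.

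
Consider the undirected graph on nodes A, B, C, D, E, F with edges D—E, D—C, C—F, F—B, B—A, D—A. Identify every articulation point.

D

Removing D increases the component count from 1 to 2, so D is a cut vertex.
By contrast removing A leaves 1 component; it is not a cut vertex. No other vertex is a cut vertex either.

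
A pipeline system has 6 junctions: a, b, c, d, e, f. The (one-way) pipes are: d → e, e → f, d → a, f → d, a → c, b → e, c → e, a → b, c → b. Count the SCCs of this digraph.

{a, b, c, d, e, f} are all mutually reachable — one SCC of size 6.
That gives 1 strongly connected component.

1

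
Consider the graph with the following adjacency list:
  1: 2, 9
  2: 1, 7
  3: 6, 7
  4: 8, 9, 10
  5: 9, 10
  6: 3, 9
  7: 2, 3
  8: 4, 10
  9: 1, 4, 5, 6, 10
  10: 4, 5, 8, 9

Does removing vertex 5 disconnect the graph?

No

Deleting 5 leaves 1 component (was 1) (its neighbors 9, 10 remain connected to each other), so 5 is not a cut vertex.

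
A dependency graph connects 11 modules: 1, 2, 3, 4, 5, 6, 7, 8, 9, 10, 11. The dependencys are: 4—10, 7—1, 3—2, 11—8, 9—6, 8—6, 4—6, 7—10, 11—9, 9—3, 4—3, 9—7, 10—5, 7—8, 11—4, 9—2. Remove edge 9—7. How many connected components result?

1

9 and 7 are still connected via 9-11-8-7, so the component count stays at 1.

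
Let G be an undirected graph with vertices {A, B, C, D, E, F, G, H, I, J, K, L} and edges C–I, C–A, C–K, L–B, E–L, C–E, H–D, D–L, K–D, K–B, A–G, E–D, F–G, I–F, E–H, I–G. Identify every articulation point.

C

Removing C increases the component count from 2 to 3, so C is a cut vertex.
By contrast removing K leaves 2 components; it is not a cut vertex. No other vertex is a cut vertex either.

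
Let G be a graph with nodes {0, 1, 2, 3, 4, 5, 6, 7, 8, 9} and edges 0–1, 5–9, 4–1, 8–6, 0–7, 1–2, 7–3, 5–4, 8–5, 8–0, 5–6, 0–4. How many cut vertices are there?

Removing 0 increases the component count from 1 to 2, so 0 is a cut vertex.
Removing 1 increases the component count from 1 to 2, so 1 is a cut vertex.
Removing 5 increases the component count from 1 to 2, so 5 is a cut vertex.
Likewise 7 is a cut vertex.
By contrast removing 6 leaves 1 component; it is not a cut vertex. No other vertex is a cut vertex either.

4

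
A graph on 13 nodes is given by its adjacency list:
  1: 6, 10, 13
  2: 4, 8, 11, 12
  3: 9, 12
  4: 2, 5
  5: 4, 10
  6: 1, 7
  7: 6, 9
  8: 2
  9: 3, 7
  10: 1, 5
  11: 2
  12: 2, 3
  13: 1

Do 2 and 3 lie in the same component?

Yes

From 2 we can reach 1, 2, 3, 4, 5, 6, 7, 8, 9, 10, 11, 12, 13, which includes 3.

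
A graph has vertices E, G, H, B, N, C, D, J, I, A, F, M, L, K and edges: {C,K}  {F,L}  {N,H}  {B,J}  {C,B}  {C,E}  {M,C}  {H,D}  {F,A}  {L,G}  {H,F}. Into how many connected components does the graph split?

3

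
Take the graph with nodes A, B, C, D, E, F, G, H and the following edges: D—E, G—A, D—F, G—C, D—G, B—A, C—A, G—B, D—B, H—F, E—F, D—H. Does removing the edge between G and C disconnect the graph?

After removing G—C, the path G-A-C still connects them, so the edge is not a bridge.

No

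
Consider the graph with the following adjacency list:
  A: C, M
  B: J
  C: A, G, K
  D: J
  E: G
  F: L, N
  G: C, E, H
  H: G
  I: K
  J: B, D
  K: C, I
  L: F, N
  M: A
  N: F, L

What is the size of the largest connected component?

Starting from B we can reach B, D, J. That is one component of size 3.
Starting from F we can reach F, L, N. That is one component of size 3.
Starting from A we can reach A, C, E, G, H, I, K, M. That is one component of size 8.
The largest has 8 vertices.

8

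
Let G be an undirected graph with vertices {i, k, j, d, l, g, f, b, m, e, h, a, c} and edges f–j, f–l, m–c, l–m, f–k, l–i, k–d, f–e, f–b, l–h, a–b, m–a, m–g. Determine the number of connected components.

1

Starting from a we can reach a, b, c, d, e, f, g, h, i, j, k, l, m. That is one component of size 13.
Total: 1 component.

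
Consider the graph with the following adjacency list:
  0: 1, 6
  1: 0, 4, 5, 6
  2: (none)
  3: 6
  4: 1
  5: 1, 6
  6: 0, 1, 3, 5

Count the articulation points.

2

Removing 1 increases the component count from 2 to 3, so 1 is a cut vertex.
Removing 6 increases the component count from 2 to 3, so 6 is a cut vertex.
By contrast removing 5 leaves 2 components; it is not a cut vertex. No other vertex is a cut vertex either.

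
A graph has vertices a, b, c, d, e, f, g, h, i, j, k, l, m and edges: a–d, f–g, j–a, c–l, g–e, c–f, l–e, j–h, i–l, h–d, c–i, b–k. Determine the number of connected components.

4

m is isolated — a component by itself.
Starting from b we can reach b, k. That is one component of size 2.
Starting from a we can reach a, d, h, j. That is one component of size 4.
Starting from c we can reach c, e, f, g, i, l. That is one component of size 6.
Total: 4 components.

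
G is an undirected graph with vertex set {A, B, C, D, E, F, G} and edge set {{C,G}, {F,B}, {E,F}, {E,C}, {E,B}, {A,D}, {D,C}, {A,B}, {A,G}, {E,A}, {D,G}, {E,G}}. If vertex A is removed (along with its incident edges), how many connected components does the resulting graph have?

With A gone, the remaining components are: {B, C, D, E, F, G}.
That is 1 component.

1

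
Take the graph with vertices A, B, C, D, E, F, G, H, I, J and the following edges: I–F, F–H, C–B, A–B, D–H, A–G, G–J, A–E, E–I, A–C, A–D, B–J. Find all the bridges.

The edges on the cycle A-C-B-A are not bridges since each lies on that cycle.
Every edge lies on some cycle, so there are no bridges.

none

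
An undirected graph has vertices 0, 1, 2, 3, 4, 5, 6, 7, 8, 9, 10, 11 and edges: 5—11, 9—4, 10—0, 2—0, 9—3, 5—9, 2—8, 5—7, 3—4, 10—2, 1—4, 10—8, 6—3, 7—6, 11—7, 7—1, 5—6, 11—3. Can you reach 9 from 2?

The component containing 2 is {0, 2, 8, 10}, and 9 is not in it.

No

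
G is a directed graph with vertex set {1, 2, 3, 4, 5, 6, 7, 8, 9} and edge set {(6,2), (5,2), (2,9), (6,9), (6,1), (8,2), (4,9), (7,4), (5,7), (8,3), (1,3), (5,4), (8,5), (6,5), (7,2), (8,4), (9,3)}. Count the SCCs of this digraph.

9

{8} is an SCC by itself.
{3} is an SCC by itself.
{7} is an SCC by itself.
{5} is an SCC by itself.
{9} is an SCC by itself.
(and 4 more singleton SCCs)
That gives 9 strongly connected components.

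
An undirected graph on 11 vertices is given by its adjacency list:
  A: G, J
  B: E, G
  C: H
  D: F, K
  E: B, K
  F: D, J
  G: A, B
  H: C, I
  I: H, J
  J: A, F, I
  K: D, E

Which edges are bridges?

The edges on the cycle G-A-J-F-D-K-E-B-G are not bridges since each lies on that cycle.
But removing I-H disconnects I from H; removing I-J disconnects I from J; removing H-C disconnects H from C — these are bridges.

C-H, H-I, I-J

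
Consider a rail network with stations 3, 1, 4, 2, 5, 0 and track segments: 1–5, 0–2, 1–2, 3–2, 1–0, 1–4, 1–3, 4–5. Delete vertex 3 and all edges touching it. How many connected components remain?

1

With 3 gone, the remaining components are: {0, 1, 2, 4, 5}.
That is 1 component.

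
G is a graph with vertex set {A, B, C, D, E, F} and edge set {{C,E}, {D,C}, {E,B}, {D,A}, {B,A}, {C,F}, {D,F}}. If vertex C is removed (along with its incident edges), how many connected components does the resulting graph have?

With C gone, the remaining components are: {A, B, D, E, F}.
That is 1 component.

1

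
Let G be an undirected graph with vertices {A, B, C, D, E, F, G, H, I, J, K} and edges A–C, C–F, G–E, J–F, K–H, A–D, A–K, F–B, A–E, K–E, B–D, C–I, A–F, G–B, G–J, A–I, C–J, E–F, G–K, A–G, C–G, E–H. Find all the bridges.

The edges on the cycle A-C-G-K-A are not bridges since each lies on that cycle.
Every edge lies on some cycle, so there are no bridges.

none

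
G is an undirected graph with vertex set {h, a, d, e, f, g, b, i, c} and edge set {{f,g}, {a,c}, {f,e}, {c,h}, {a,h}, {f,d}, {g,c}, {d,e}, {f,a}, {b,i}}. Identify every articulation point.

f

Removing f increases the component count from 2 to 3, so f is a cut vertex.
By contrast removing e leaves 2 components; it is not a cut vertex. No other vertex is a cut vertex either.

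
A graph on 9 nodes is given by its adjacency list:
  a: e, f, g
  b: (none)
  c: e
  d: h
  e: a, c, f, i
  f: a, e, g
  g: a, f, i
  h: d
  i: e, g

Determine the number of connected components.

b is isolated — a component by itself.
Starting from d we can reach d, h. That is one component of size 2.
Starting from a we can reach a, c, e, f, g, i. That is one component of size 6.
Total: 3 components.

3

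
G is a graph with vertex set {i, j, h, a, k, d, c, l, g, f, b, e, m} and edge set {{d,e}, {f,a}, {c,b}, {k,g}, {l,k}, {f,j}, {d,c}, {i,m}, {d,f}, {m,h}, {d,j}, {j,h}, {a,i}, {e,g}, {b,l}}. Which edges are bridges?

none

The edges on the cycle d-c-b-l-k-g-e-d are not bridges since each lies on that cycle.
Every edge lies on some cycle, so there are no bridges.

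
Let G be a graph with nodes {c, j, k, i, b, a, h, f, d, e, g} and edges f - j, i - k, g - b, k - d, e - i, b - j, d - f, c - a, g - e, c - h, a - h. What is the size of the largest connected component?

8

Starting from a we can reach a, c, h. That is one component of size 3.
Starting from b we can reach b, d, e, f, g, i, j, k. That is one component of size 8.
The largest has 8 vertices.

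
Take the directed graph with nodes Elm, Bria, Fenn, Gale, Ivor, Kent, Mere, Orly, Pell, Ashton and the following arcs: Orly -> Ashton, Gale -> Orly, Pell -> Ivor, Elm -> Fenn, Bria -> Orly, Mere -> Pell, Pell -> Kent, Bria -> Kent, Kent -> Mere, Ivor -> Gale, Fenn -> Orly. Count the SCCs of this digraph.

{Kent, Mere, Pell} are all mutually reachable — one SCC of size 3.
{Bria} is an SCC by itself.
{Ashton} is an SCC by itself.
{Fenn} is an SCC by itself.
{Elm} is an SCC by itself.
(and 3 more singleton SCCs)
That gives 8 strongly connected components.

8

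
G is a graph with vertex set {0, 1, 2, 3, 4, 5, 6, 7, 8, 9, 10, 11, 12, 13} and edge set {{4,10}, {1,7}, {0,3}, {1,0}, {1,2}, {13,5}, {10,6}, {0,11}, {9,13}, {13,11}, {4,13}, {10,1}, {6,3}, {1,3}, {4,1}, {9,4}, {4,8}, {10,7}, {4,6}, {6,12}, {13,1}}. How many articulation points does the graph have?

4

Removing 1 increases the component count from 1 to 2, so 1 is a cut vertex.
Removing 4 increases the component count from 1 to 2, so 4 is a cut vertex.
Removing 6 increases the component count from 1 to 2, so 6 is a cut vertex.
Likewise 13 is a cut vertex.
By contrast removing 9 leaves 1 component; it is not a cut vertex. No other vertex is a cut vertex either.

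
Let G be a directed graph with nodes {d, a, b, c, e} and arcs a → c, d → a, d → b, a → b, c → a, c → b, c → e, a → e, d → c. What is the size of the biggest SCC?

2

{a, c} are all mutually reachable — one SCC of size 2.
{e} is an SCC by itself.
{b} is an SCC by itself.
{d} is an SCC by itself.
The largest has 2 vertices.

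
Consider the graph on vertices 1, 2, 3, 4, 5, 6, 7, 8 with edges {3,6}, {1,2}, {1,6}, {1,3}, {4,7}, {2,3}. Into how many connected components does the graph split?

8 is isolated — a component by itself.
5 is isolated — a component by itself.
Starting from 4 we can reach 4, 7. That is one component of size 2.
Starting from 1 we can reach 1, 2, 3, 6. That is one component of size 4.
Total: 4 components.

4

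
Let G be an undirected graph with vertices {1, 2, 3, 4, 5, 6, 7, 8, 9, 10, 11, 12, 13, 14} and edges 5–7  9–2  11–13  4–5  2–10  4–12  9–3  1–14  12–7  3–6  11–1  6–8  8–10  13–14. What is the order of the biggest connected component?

Starting from 1 we can reach 1, 11, 13, 14. That is one component of size 4.
Starting from 4 we can reach 4, 5, 7, 12. That is one component of size 4.
Starting from 2 we can reach 2, 3, 6, 8, 9, 10. That is one component of size 6.
The largest has 6 vertices.

6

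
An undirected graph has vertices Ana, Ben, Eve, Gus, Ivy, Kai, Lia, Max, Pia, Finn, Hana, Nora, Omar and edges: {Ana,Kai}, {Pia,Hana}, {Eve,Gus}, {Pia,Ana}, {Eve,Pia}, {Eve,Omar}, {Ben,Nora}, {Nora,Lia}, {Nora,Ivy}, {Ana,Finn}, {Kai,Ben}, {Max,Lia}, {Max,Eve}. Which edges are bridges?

The edges on the cycle Max-Eve-Pia-Ana-Kai-Ben-Nora-Lia-Max are not bridges since each lies on that cycle.
But removing Ivy–Nora disconnects Ivy from Nora; removing Eve–Omar disconnects Eve from Omar; removing Gus–Eve disconnects Gus from Eve; removing Finn–Ana disconnects Finn from Ana — these are bridges.
In total 5 edges are bridges.

Ana-Finn, Eve-Gus, Eve-Omar, Hana-Pia, Ivy-Nora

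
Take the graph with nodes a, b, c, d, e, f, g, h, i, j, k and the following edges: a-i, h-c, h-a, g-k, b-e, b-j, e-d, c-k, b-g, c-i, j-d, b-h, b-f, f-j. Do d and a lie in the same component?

From d we can reach a, b, c, d, e, f, g, h, i, j, k, which includes a.

Yes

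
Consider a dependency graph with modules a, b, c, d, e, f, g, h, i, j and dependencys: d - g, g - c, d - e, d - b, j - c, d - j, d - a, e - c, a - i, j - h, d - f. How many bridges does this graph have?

5

The edges on the cycle d-j-c-g-d are not bridges since each lies on that cycle.
But removing b - d disconnects b from d; removing h - j disconnects h from j; removing a - d disconnects a from d; removing a - i disconnects a from i — these are bridges.
In total 5 edges are bridges.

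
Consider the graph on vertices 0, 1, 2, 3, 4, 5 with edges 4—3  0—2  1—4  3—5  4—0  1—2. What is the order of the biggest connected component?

6

Starting from 0 we can reach 0, 1, 2, 3, 4, 5. That is one component of size 6.
The largest has 6 vertices.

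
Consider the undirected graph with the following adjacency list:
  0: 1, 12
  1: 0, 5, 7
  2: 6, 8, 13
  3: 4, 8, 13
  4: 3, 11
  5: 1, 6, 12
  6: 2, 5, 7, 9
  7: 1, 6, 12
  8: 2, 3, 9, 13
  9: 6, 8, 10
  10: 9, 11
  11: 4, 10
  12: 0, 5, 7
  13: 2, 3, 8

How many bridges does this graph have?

0

The edges on the cycle 2-13-8-2 are not bridges since each lies on that cycle.
Every edge lies on some cycle, so there are no bridges.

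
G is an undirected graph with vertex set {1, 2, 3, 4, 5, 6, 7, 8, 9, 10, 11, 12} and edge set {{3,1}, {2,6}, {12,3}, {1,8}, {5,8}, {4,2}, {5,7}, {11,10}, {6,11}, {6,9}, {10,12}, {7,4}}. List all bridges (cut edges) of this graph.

6-9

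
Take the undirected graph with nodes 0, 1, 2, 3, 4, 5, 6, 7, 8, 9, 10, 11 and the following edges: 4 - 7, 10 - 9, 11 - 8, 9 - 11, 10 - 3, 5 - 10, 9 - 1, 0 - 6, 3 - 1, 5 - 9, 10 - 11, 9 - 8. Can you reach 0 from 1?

No

The component containing 1 is {1, 3, 5, 8, 9, 10, 11}, and 0 is not in it.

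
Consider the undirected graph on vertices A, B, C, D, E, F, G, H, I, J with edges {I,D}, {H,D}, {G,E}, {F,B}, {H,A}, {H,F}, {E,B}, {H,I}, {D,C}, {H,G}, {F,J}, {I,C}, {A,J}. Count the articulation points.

1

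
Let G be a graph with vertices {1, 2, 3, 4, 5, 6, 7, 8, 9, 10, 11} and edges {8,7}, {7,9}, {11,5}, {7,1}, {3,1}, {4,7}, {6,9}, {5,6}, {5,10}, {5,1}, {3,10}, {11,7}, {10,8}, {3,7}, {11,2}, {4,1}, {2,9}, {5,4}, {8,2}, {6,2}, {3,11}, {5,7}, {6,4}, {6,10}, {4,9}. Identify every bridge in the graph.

The edges on the cycle 5-6-9-2-8-10-5 are not bridges since each lies on that cycle.
Every edge lies on some cycle, so there are no bridges.

none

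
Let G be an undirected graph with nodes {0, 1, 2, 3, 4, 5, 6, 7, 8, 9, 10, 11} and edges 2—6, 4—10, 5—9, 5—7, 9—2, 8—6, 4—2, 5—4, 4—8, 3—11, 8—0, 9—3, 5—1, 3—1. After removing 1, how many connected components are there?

1

With 1 gone, the remaining components are: {0, 2, 3, 4, 5, 6, 7, 8, 9, 10, 11}.
That is 1 component.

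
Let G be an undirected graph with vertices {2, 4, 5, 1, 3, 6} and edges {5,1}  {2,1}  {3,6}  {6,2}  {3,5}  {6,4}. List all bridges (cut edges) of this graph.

The edges on the cycle 3-6-2-1-5-3 are not bridges since each lies on that cycle.
But removing 4–6 disconnects 4 from 6 — this is a bridge.

4-6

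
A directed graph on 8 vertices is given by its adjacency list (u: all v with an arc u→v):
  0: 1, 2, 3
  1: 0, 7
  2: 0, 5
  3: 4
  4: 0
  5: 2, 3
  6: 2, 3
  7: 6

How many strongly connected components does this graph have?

1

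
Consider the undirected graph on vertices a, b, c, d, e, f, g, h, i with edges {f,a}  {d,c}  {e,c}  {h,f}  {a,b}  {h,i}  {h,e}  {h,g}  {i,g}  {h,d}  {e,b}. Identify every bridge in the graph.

none

The edges on the cycle h-i-g-h are not bridges since each lies on that cycle.
Every edge lies on some cycle, so there are no bridges.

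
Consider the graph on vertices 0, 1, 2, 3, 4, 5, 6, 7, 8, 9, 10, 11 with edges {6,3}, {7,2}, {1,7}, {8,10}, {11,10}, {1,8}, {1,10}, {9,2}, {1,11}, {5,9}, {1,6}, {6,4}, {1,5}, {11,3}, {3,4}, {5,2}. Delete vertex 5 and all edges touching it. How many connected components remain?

2

With 5 gone, the remaining components are: {0}; {1, 2, 3, 4, 6, 7, 8, 9, 10, 11}.
That is 2 components.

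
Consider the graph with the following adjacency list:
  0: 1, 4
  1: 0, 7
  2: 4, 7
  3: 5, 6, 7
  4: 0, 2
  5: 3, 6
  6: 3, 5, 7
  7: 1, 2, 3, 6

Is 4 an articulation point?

Deleting 4 leaves 1 component (was 1) (its neighbors 0, 2 remain connected to each other), so 4 is not a cut vertex.

No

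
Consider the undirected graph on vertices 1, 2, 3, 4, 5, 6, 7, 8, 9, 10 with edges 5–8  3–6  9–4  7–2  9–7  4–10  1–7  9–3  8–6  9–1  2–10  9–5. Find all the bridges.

none

The edges on the cycle 9-5-8-6-3-9 are not bridges since each lies on that cycle.
Every edge lies on some cycle, so there are no bridges.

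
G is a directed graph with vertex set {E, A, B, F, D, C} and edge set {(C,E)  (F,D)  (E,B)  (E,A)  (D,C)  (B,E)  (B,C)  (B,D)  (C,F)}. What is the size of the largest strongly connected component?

5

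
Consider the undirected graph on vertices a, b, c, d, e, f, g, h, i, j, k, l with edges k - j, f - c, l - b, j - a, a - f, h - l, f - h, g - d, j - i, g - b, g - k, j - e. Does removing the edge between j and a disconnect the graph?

After removing j - a, the path j-k-g-b-l-h-f-a still connects them, so the edge is not a bridge.

No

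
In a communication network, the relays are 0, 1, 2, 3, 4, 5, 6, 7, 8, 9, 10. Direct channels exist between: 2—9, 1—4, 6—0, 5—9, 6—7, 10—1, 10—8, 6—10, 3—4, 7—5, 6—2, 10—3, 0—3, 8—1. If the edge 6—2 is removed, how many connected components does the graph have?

1

6 and 2 are still connected via 6-7-5-9-2, so the component count stays at 1.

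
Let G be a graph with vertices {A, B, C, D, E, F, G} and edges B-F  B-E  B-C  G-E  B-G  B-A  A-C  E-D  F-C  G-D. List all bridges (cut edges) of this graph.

none

The edges on the cycle B-G-D-E-B are not bridges since each lies on that cycle.
Every edge lies on some cycle, so there are no bridges.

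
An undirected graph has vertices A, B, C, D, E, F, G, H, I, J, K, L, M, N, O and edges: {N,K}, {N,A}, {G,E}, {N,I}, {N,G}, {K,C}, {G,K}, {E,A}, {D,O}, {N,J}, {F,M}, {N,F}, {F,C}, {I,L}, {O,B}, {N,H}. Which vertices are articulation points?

Removing F increases the component count from 2 to 3, so F is a cut vertex.
Removing I increases the component count from 2 to 3, so I is a cut vertex.
Removing N increases the component count from 2 to 5, so N is a cut vertex.
Likewise O is a cut vertex.
By contrast removing M leaves 2 components; it is not a cut vertex. No other vertex is a cut vertex either.

F, I, N, O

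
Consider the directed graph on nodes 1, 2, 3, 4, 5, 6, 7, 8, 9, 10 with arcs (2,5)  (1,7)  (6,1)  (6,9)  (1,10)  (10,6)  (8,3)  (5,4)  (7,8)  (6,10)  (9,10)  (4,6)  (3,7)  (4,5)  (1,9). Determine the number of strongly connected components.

4

{1, 6, 9, 10} are all mutually reachable — one SCC of size 4.
{3, 7, 8} are all mutually reachable — one SCC of size 3.
{4, 5} are all mutually reachable — one SCC of size 2.
{2} is an SCC by itself.
That gives 4 strongly connected components.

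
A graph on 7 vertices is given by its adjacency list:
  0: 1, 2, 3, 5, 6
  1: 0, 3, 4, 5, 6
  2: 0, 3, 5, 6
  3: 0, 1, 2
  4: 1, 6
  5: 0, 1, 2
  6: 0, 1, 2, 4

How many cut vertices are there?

Removing 3, for instance, still leaves 1 component. No single vertex removal increases the component count — the graph has no articulation points.

0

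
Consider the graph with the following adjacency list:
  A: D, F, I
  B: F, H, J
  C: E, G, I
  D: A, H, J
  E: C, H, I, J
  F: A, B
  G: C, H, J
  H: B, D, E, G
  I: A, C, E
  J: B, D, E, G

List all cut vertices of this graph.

Removing D, for instance, still leaves 1 component. No single vertex removal increases the component count — the graph has no articulation points.

none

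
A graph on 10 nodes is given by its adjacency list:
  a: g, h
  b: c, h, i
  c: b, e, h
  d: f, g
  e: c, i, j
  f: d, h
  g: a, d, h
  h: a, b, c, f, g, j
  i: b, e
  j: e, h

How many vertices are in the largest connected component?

Starting from a we can reach a, b, c, d, e, f, g, h, i, j. That is one component of size 10.
The largest has 10 vertices.

10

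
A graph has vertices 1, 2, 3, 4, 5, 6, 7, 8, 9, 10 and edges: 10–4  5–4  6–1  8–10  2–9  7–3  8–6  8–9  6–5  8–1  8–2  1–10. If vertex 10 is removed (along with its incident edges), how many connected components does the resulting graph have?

With 10 gone, the remaining components are: {3, 7}; {1, 2, 4, 5, 6, 8, 9}.
That is 2 components.

2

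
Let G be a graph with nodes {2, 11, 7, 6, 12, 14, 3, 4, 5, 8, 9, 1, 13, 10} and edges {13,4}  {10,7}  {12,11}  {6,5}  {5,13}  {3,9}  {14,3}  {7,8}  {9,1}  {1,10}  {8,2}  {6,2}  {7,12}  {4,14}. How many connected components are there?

1

Starting from 1 we can reach 1, 2, 3, 4, 5, 6, 7, 8, 9, 10, 11, 12, 13, 14. That is one component of size 14.
Total: 1 component.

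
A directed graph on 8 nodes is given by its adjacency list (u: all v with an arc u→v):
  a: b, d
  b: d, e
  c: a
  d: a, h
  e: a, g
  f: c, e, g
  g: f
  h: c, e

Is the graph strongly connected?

Yes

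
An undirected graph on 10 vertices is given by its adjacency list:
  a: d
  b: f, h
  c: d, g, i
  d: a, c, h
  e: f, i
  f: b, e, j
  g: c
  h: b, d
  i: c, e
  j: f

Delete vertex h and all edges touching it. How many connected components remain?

1

With h gone, the remaining components are: {a, b, c, d, e, f, g, i, j}.
That is 1 component.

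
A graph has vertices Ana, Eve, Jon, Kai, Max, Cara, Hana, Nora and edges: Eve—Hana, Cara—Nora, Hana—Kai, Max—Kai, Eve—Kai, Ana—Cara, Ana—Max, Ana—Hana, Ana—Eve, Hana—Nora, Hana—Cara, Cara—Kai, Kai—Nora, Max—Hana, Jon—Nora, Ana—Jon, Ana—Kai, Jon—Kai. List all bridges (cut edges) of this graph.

The edges on the cycle Max-Hana-Kai-Max are not bridges since each lies on that cycle.
Every edge lies on some cycle, so there are no bridges.

none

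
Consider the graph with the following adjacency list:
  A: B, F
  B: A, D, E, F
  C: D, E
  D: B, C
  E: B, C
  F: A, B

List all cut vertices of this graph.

Removing B increases the component count from 1 to 2, so B is a cut vertex.
By contrast removing D leaves 1 component; it is not a cut vertex. No other vertex is a cut vertex either.

B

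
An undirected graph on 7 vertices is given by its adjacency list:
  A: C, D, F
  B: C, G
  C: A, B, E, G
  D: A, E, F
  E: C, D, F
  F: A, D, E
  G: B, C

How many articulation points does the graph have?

1

Removing C increases the component count from 1 to 2, so C is a cut vertex.
By contrast removing B leaves 1 component; it is not a cut vertex. No other vertex is a cut vertex either.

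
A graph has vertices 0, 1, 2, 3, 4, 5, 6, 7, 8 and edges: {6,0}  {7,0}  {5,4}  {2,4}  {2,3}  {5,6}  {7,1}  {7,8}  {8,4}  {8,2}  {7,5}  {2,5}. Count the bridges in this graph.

2

The edges on the cycle 7-8-2-5-6-0-7 are not bridges since each lies on that cycle.
But removing 7—1 disconnects 7 from 1; removing 2—3 disconnects 2 from 3 — these are bridges.
That makes 2 bridges.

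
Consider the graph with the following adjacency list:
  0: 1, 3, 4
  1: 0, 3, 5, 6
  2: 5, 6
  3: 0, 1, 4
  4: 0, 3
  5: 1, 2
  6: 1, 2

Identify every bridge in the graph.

none

The edges on the cycle 1-5-2-6-1 are not bridges since each lies on that cycle.
Every edge lies on some cycle, so there are no bridges.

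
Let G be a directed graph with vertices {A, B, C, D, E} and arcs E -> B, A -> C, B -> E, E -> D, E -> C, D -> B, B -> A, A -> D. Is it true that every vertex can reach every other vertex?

No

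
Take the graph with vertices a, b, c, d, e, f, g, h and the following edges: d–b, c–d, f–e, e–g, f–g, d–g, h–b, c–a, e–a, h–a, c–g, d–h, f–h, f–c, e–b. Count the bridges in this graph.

0

The edges on the cycle f-e-g-d-c-f are not bridges since each lies on that cycle.
Every edge lies on some cycle, so there are no bridges.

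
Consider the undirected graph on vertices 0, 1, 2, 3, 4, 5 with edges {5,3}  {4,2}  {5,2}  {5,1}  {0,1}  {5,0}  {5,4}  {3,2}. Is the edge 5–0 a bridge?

No

After removing 5–0, the path 5-1-0 still connects them, so the edge is not a bridge.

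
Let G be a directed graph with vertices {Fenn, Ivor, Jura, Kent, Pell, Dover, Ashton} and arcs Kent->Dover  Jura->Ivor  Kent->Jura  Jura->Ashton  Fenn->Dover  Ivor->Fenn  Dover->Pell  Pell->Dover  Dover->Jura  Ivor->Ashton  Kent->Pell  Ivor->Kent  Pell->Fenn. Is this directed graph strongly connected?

There is no directed path from Ashton to Ivor, so the graph is not strongly connected.

No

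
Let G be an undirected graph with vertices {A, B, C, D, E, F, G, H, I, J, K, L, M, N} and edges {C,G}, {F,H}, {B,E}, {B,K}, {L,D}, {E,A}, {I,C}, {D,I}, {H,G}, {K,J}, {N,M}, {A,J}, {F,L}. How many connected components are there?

3

Starting from M we can reach M, N. That is one component of size 2.
Starting from A we can reach A, B, E, J, K. That is one component of size 5.
Starting from C we can reach C, D, F, G, H, I, L. That is one component of size 7.
Total: 3 components.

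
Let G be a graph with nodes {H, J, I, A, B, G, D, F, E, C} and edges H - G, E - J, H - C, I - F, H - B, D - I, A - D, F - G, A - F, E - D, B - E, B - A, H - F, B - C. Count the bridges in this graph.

The edges on the cycle B-E-D-I-F-A-B are not bridges since each lies on that cycle.
But removing E - J disconnects E from J — this is a bridge.

1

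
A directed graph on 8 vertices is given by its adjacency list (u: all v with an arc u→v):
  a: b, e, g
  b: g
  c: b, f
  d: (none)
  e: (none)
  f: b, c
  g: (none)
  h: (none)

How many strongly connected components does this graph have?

7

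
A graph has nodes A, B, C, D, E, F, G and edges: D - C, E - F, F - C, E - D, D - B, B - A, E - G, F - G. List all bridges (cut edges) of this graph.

The edges on the cycle E-F-C-D-E are not bridges since each lies on that cycle.
But removing B - A disconnects B from A; removing D - B disconnects D from B — these are bridges.

A-B, B-D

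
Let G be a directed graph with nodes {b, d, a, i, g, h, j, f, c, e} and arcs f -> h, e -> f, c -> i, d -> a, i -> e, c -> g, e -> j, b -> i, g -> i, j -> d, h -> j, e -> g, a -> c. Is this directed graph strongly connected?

There is no directed path from e to b, so the graph is not strongly connected.

No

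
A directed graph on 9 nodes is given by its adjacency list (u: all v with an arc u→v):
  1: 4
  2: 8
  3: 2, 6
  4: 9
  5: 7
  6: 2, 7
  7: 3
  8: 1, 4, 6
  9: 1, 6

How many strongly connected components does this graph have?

{1, 2, 3, 4, 6, 7, 8, 9} are all mutually reachable — one SCC of size 8.
{5} is an SCC by itself.
That gives 2 strongly connected components.

2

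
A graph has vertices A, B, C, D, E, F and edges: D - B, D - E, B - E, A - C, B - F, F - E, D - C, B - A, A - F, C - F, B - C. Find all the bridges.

The edges on the cycle B-A-C-B are not bridges since each lies on that cycle.
Every edge lies on some cycle, so there are no bridges.

none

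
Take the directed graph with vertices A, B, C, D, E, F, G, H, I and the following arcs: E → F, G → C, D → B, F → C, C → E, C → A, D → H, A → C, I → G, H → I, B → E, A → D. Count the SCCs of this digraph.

1

{A, B, C, D, E, F, G, H, I} are all mutually reachable — one SCC of size 9.
That gives 1 strongly connected component.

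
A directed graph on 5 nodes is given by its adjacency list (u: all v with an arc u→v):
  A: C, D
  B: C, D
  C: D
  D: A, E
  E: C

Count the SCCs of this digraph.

2

{A, C, D, E} are all mutually reachable — one SCC of size 4.
{B} is an SCC by itself.
That gives 2 strongly connected components.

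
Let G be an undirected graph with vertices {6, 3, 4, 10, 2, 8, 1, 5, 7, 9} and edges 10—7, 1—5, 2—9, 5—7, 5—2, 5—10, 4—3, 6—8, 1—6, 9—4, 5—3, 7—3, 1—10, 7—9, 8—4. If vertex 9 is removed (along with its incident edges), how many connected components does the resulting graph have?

1

With 9 gone, the remaining components are: {1, 2, 3, 4, 5, 6, 7, 8, 10}.
That is 1 component.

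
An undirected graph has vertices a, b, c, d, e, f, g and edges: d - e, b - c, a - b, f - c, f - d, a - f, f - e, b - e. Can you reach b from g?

No

The component containing g is {g}, and b is not in it.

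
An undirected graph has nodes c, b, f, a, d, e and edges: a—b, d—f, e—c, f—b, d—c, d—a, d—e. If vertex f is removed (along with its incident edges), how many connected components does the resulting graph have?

With f gone, the remaining components are: {a, b, c, d, e}.
That is 1 component.

1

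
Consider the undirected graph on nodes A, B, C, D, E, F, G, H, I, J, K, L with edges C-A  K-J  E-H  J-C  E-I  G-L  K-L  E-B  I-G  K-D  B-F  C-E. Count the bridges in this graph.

5

The edges on the cycle K-J-C-E-I-G-L-K are not bridges since each lies on that cycle.
But removing B-F disconnects B from F; removing H-E disconnects H from E; removing B-E disconnects B from E; removing K-D disconnects K from D — these are bridges.
In total 5 edges are bridges.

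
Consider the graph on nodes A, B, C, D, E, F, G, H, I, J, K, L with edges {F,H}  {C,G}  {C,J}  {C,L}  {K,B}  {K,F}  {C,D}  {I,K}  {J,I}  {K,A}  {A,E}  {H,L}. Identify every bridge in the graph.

A-E, A-K, B-K, C-D, C-G

The edges on the cycle C-J-I-K-F-H-L-C are not bridges since each lies on that cycle.
But removing A-E disconnects A from E; removing K-B disconnects K from B; removing A-K disconnects A from K; removing C-G disconnects C from G — these are bridges.
In total 5 edges are bridges.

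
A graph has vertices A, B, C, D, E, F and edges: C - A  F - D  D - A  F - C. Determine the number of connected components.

3

B is isolated — a component by itself.
E is isolated — a component by itself.
Starting from A we can reach A, C, D, F. That is one component of size 4.
Total: 3 components.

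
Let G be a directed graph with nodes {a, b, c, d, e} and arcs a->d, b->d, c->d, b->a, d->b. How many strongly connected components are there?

3

{a, b, d} are all mutually reachable — one SCC of size 3.
{c} is an SCC by itself.
{e} is an SCC by itself.
That gives 3 strongly connected components.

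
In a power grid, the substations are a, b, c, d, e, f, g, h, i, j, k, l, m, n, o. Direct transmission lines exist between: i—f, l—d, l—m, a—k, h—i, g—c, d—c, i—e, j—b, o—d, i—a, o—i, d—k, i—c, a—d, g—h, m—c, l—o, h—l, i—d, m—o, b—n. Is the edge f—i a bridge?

Yes

Removing f—i leaves no path between f and i: the component count goes from 2 to 3. So it is a bridge.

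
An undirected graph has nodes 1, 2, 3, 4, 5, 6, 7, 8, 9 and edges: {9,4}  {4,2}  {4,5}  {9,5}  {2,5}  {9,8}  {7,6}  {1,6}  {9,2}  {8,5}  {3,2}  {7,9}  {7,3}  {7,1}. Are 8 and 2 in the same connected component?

From 8 we can reach 1, 2, 3, 4, 5, 6, 7, 8, 9, which includes 2.

Yes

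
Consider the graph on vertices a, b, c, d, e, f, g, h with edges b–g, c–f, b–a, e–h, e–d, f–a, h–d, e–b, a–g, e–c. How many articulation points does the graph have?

Removing e increases the component count from 1 to 2, so e is a cut vertex.
By contrast removing h leaves 1 component; it is not a cut vertex. No other vertex is a cut vertex either.

1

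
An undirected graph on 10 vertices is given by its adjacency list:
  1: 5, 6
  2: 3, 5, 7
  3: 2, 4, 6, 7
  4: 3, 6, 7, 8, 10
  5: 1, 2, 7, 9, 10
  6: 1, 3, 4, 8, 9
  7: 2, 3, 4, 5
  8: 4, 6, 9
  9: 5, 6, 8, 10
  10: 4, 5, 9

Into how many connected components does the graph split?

1

Starting from 1 we can reach 1, 2, 3, 4, 5, 6, 7, 8, 9, 10. That is one component of size 10.
Total: 1 component.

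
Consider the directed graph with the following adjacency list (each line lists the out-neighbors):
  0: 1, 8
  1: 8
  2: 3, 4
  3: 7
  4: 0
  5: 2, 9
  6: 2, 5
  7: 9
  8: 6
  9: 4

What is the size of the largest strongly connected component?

{0, 1, 2, 3, 4, 5, 6, 7, 8, 9} are all mutually reachable — one SCC of size 10.
The largest has 10 vertices.

10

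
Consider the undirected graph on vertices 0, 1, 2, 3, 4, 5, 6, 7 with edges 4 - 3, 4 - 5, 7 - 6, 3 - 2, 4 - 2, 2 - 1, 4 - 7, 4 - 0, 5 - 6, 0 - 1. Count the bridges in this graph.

0

The edges on the cycle 4-3-2-4 are not bridges since each lies on that cycle.
Every edge lies on some cycle, so there are no bridges.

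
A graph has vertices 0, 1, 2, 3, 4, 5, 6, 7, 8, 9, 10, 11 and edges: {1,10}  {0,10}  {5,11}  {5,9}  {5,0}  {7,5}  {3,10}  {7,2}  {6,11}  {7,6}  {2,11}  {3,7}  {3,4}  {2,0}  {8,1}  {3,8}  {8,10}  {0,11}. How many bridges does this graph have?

The edges on the cycle 7-2-11-5-7 are not bridges since each lies on that cycle.
But removing 3–4 disconnects 3 from 4; removing 9–5 disconnects 9 from 5 — these are bridges.
That makes 2 bridges.

2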